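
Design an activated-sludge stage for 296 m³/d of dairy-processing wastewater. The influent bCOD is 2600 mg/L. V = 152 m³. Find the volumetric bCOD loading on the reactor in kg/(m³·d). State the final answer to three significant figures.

L_v ≈ 5.06 kg bCOD/(m³·d)

Volumetric loading L_v = Q·S₀ / V = 296 × 2600 g/m³ / 152.0 m³ = 5063 g/(m³·d) = 5.063 kg bCOD/(m³·d).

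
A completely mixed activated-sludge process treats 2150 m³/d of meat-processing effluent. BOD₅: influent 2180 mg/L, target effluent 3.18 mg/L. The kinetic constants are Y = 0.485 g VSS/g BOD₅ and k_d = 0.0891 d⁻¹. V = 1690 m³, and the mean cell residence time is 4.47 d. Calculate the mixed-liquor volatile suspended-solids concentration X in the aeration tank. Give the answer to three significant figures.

Solving the biomass balance for X: X = Y Q (S₀−S) θ_c / [V (1+k_d θ_c)] = 0.485 × 2150 × (2180 − 3.18) × 4.47 / [1690 × (1 + 0.0891 × 4.47)] = 4294 mg/L.

X ≈ 4290 mg/L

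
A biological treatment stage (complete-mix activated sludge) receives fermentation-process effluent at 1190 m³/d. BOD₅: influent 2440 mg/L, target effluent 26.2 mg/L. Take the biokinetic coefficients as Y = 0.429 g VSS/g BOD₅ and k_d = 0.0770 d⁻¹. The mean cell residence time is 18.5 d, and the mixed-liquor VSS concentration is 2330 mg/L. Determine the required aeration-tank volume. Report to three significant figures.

From the SRT design equation V = Y Q (S₀−S) θ_c / [X (1 + k_d θ_c)] = 0.429 × 1190 × (2440 − 26.2) × 18.5 / [2330 × (1 + 0.0770 × 18.5)] = 2.28×10^7 / 5649 = 4036 m³.

V ≈ 4040 m³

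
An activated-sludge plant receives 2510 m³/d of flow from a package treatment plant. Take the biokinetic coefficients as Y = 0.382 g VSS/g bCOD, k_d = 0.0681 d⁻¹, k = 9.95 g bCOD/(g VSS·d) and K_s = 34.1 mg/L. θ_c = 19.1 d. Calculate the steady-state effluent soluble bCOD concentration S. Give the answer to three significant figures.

From the Monod/SRT balance for a CMAS, S = K_s·(1+k_d θ_c)/[θ_c·(Y k − k_d) − 1] = 34.1 × (1 + 0.0681 × 19.1) / [19.1 × (0.382 × 9.95 − 0.0681) − 1] = 78.45 / 70.30 = 1.116 mg/L.

S ≈ 1.12 mg/L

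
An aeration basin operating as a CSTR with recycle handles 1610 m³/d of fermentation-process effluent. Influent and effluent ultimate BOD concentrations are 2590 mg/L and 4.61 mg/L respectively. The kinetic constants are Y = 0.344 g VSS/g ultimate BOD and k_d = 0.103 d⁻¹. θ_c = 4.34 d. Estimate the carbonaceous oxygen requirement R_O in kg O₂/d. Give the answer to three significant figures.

The observed yield is Y_obs = Y/(1 + k_d·θ_c) = 0.344 / (1 + 0.103 × 4.34) = 0.344 / 1.447 = 0.2377 g VSS per g ultimate BOD removed.
Mass of ultimate BOD removed per day: Q(S₀ − S) = 1610 × 2585 g/m³ = 4162 kg/d.
P_X = Y_obs·Q·(S₀ − S) = 0.2377 × 4162 = 989.5 kg VSS/d.
Carbonaceous O₂ demand = substrate oxidised − cell-mass equivalent = 4162 − 1.42 × 989.5 = 2757 kg O₂/d.

R_O ≈ 2760 kg O₂/d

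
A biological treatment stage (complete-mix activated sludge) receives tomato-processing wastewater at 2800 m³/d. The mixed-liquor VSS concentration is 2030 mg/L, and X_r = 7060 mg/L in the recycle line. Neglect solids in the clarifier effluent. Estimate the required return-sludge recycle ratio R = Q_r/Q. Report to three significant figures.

R ≈ 0.404

Solids balance on the clarifier gives (1+R)X = R·X_r, so R = X/(X_r − X) = 2030 / (7060 − 2030) = 0.4036.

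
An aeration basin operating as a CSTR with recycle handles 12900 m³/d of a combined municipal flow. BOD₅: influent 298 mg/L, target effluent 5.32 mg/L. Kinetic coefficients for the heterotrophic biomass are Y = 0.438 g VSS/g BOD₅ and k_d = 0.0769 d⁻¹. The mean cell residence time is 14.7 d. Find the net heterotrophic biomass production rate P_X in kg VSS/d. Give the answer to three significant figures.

Correct the yield for decay: Y_obs = Y/(1 + k_d θ_c) = 0.438 / (1 + 0.0769 × 14.7) = 0.438 / 2.130 = 0.2056.
Mass of BOD₅ removed per day: Q(S₀ − S) = 12900 × 292.7 g/m³ = 3776 kg/d.
P_X = Y_obs · Q(S₀ − S) = 0.2056 × 3776 = 776.2 kg VSS/d.

P_X ≈ 776 kg VSS/d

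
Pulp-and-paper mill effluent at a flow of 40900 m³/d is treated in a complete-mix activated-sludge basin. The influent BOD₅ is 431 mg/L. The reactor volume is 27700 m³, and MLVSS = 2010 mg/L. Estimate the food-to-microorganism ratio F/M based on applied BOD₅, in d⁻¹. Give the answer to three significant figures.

Food-to-microorganism ratio F/M = Q S₀ / (V X) = 40900 × 431 / (27700 × 2010) = 0.3166 d⁻¹.

F/M ≈ 0.317 d⁻¹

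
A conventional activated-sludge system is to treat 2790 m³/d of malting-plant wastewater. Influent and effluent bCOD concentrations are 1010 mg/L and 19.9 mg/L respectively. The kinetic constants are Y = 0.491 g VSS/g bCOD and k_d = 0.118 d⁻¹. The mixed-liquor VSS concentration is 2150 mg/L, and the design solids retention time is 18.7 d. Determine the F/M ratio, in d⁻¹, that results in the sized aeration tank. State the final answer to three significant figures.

F/M ≈ 0.356 d⁻¹

Steady-state biomass mass balance: V·X·(1 + k_d·θ_c) = Y·Q·(S₀ − S)·θ_c, so V = 0.491 × 2790 × (1010 − 19.9) × 18.7 / [2150 × (1 + 0.118 × 18.7)] = 2.54×10^7 / 6894 = 3679 m³.
Food-to-microorganism ratio F/M = Q S₀ / (V X) = 2790 × 1010 / (3679 × 2150) = 0.3563 d⁻¹.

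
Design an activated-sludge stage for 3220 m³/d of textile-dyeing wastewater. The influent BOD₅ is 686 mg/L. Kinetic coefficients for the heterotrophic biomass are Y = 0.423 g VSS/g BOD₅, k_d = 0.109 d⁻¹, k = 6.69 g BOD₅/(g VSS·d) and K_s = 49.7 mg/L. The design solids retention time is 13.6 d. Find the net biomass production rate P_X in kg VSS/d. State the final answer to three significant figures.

For a completely mixed reactor with recycle the Lawrence–McCarty relation gives S = K_s·(1 + k_d·θ_c) / [θ_c·(Y·k − k_d) − 1] = 49.7 × (1 + 0.109 × 13.6) / [13.6 × (0.423 × 6.69 − 0.109) − 1] = 123.4 / 36.00 = 3.427 mg/L.
Observed yield with endogenous decay: Y_obs = Y / (1 + k_d·θ_c) = 0.423 / (1 + 0.109 × 13.6) = 0.423 / 2.482 = 0.1704 g VSS/g BOD₅.
Q·(S₀ − S) = 3220 × (686 − 3.43) × 10⁻³ = 2198 kg/d removed.
Biomass produced: P_X = Y_obs·Q·ΔS = 0.1704 × 2198 ≈ 374.5 kg VSS/d.

P_X ≈ 375 kg VSS/d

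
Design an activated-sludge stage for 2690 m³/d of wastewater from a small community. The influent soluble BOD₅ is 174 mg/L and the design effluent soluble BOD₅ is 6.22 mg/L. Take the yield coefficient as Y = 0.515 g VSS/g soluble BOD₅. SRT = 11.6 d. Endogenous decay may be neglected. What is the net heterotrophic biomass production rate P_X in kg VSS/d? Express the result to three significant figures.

P_X ≈ 232 kg VSS/d

No decay correction is needed, so Y_obs = Y = 0.515.
ΔS = 174 − 6.22 = 167.8 mg/L, so the substrate removal rate is 2690 × 167.8/1000 = 451.3 kg soluble BOD₅/d.
P_X = Y_obs · Q(S₀ − S) = 0.5150 × 451.3 = 232.4 kg VSS/d.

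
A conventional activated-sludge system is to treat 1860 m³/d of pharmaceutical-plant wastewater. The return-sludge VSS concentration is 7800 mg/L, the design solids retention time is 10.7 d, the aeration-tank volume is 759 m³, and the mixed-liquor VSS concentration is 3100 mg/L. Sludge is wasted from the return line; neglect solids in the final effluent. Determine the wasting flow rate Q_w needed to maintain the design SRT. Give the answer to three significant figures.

Q_w ≈ 28.2 m³/d

Q_w = (V·X)/(θ_c X_r) = 759.0 × 3100 / (10.7 × 7800) = 28.19 m³/d.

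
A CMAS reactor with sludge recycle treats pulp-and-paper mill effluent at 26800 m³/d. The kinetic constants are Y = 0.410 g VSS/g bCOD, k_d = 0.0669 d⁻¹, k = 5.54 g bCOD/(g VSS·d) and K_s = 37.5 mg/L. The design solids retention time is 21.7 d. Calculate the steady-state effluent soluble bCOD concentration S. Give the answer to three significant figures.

For a completely mixed reactor with recycle the Lawrence–McCarty relation gives S = K_s·(1 + k_d·θ_c) / [θ_c·(Y·k − k_d) − 1] = 37.5 × (1 + 0.0669 × 21.7) / [21.7 × (0.410 × 5.54 − 0.0669) − 1] = 91.94 / 46.84 = 1.963 mg/L.

S ≈ 1.96 mg/L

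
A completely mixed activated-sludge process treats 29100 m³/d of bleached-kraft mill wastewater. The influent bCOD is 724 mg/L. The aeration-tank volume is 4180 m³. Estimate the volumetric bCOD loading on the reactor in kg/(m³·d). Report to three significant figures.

Applied bCOD load per unit volume = Q·S₀/V = (29100 × 724/1000)/4180 = 5.040 kg bCOD·m⁻³·d⁻¹.

L_v ≈ 5.04 kg bCOD/(m³·d)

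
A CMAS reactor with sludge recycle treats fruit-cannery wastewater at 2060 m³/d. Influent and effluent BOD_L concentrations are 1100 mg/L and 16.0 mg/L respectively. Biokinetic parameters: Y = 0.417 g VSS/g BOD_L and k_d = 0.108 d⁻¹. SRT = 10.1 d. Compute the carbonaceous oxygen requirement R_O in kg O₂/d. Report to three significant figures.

R_O ≈ 1600 kg O₂/d

Observed yield with endogenous decay: Y_obs = Y / (1 + k_d·θ_c) = 0.417 / (1 + 0.108 × 10.1) = 0.417 / 2.091 = 0.1994 g VSS/g BOD_L.
Mass of BOD_L removed per day: Q(S₀ − S) = 2060 × 1084 g/m³ = 2233 kg/d.
P_X = Y_obs·Q·(S₀ − S) = 0.1994 × 2233 = 445.4 kg VSS/d.
R_O = Q·(S₀ − S) − 1.42·P_X = 2233 − 1.42 × 445.4 = 1601 kg O₂/d.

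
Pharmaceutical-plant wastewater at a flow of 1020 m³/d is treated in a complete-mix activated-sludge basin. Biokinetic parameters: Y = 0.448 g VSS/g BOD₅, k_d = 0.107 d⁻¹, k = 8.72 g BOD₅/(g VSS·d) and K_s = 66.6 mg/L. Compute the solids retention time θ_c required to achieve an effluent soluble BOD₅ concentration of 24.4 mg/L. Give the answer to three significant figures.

θ_c ≈ 1.06 d

Specific growth rate at S = 24.4 mg/L: μ = YkS/(K_s+S) = 0.448·8.72·24.4/(66.6+24.4) = 1.047 d⁻¹.
θ_c = 1/(μ − k_d) = 1/(1.047 − 0.107) = 1/0.9405 = 1.063 d.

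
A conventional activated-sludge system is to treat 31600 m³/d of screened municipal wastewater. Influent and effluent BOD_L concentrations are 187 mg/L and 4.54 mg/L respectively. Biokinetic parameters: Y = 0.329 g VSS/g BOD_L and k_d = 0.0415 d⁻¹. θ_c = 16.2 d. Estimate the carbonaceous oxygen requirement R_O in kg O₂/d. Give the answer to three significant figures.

R_O ≈ 4150 kg O₂/d

Y_obs = Y / (1 + k_d θ_c) = 0.329 / (1 + 0.0415 × 16.2) = 0.329 / 1.672 = 0.1967.
Mass of BOD_L removed per day: Q(S₀ − S) = 31600 × 182.5 g/m³ = 5766 kg/d.
Net sludge production P_X = 0.1967 × 5766 = 1134 kg VSS/d.
Carbonaceous O₂ demand = substrate oxidised − cell-mass equivalent = 5766 − 1.42 × 1134 = 4155 kg O₂/d.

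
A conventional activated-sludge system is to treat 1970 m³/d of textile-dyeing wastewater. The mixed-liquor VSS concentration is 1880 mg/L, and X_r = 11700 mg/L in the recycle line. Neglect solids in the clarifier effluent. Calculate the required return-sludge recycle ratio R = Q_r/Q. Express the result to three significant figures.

R ≈ 0.191

Solids balance on the clarifier gives (1+R)X = R·X_r, so R = X/(X_r − X) = 1880 / (11700 − 1880) = 0.1914.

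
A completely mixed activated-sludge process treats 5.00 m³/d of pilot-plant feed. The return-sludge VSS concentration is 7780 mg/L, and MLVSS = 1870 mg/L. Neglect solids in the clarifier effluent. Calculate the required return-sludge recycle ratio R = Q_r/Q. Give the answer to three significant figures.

R ≈ 0.316

Mass balance around the secondary clarifier (neglecting effluent solids): R = X / (X_r − X) = 1870 / (7780 − 1870) = 0.3164.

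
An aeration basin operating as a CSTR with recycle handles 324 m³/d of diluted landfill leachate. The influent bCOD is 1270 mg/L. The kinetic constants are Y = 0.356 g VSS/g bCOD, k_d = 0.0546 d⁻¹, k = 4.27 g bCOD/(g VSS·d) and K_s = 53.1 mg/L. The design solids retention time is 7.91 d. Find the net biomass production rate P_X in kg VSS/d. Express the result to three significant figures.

P_X ≈ 102 kg VSS/d

For a completely mixed reactor with recycle the Lawrence–McCarty relation gives S = K_s·(1 + k_d·θ_c) / [θ_c·(Y·k − k_d) − 1] = 53.1 × (1 + 0.0546 × 7.91) / [7.91 × (0.356 × 4.27 − 0.0546) − 1] = 76.03 / 10.59 = 7.178 mg/L.
Y_obs = Y / (1 + k_d θ_c) = 0.356 / (1 + 0.0546 × 7.91) = 0.356 / 1.432 = 0.2486.
Q·(S₀ − S) = 324 × (1270 − 7.18) × 10⁻³ = 409.2 kg/d removed.
P_X = Y_obs · Q(S₀ − S) = 0.2486 × 409.2 = 101.7 kg VSS/d.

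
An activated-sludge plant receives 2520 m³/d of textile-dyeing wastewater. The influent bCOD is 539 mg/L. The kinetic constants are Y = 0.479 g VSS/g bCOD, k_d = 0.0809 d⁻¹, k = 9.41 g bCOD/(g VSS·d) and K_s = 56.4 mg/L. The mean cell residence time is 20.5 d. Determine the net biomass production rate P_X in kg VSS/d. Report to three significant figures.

P_X ≈ 244 kg VSS/d

For a completely mixed reactor with recycle the Lawrence–McCarty relation gives S = K_s·(1 + k_d·θ_c) / [θ_c·(Y·k − k_d) − 1] = 56.4 × (1 + 0.0809 × 20.5) / [20.5 × (0.479 × 9.41 − 0.0809) − 1] = 149.9 / 89.74 = 1.671 mg/L.
Correct the yield for decay: Y_obs = Y/(1 + k_d θ_c) = 0.479 / (1 + 0.0809 × 20.5) = 0.479 / 2.658 = 0.1802.
Substrate removed = Q·(S₀ − S) = 2520 m³/d × (539 − 1.67) g/m³ = 1.35×10^6 g/d = 1354 kg/d.
Net biomass production P_X = Y_obs × Q·(S₀ − S) = 0.1802 × 1354 = 244.0 kg VSS/d.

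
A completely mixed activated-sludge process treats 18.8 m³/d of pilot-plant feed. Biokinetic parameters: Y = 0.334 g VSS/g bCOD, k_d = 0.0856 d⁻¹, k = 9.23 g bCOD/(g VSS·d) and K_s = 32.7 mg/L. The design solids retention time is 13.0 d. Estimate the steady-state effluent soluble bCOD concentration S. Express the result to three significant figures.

S ≈ 1.82 mg/L

Effluent substrate depends only on kinetics and SRT: S = K_s(1 + k_d θ_c) / [θ_c(Yk − k_d) − 1] = 32.7 × (1 + 0.0856 × 13.0) / [13.0 × (0.334 × 9.23 − 0.0856) − 1] = 69.09 / 37.96 = 1.820 mg/L.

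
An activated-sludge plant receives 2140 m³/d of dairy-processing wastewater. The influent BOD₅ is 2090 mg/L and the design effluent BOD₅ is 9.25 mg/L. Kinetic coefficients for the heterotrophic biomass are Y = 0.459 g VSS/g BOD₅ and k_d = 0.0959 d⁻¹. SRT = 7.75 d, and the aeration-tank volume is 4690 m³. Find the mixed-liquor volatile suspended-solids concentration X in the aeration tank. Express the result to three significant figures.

X ≈ 1940 mg/L

Solving the biomass balance for X: X = Y Q (S₀−S) θ_c / [V (1+k_d θ_c)] = 0.459 × 2140 × (2090 − 9.25) × 7.75 / [4690 × (1 + 0.0959 × 7.75)] = 1937 mg/L.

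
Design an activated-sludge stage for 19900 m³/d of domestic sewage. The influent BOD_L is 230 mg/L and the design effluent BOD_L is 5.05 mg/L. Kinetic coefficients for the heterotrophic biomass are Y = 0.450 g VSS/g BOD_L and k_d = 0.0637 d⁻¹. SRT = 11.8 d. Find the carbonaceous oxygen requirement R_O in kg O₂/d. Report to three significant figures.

R_O ≈ 2840 kg O₂/d

Observed yield with endogenous decay: Y_obs = Y / (1 + k_d·θ_c) = 0.450 / (1 + 0.0637 × 11.8) = 0.450 / 1.752 = 0.2569 g VSS/g BOD_L.
Q·(S₀ − S) = 19900 × (230 − 5.05) × 10⁻³ = 4477 kg/d removed.
P_X = Y_obs·Q·(S₀ − S) = 0.2569 × 4477 = 1150 kg VSS/d.
R_O = Q·(S₀ − S) − 1.42·P_X = 4477 − 1.42 × 1150 = 2843 kg O₂/d.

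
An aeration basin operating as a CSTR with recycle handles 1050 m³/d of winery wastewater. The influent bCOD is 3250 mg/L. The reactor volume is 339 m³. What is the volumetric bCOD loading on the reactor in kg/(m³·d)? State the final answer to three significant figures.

L_v ≈ 10.1 kg bCOD/(m³·d)

Applied bCOD load per unit volume = Q·S₀/V = (1050 × 3250/1000)/339.0 = 10.07 kg bCOD·m⁻³·d⁻¹.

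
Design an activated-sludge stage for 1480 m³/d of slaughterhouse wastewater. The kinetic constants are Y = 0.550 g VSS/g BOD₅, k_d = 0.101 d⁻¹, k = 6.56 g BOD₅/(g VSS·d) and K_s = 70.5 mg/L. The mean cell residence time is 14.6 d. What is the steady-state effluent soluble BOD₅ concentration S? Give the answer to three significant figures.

For a completely mixed reactor with recycle the Lawrence–McCarty relation gives S = K_s·(1 + k_d·θ_c) / [θ_c·(Y·k − k_d) − 1] = 70.5 × (1 + 0.101 × 14.6) / [14.6 × (0.550 × 6.56 − 0.101) − 1] = 174.5 / 50.20 = 3.475 mg/L.

S ≈ 3.48 mg/L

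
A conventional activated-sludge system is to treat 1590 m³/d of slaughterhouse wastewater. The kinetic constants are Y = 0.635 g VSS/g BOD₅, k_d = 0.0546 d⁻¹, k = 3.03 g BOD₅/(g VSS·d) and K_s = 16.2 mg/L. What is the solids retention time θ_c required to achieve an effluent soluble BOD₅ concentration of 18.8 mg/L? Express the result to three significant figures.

From 1/θ_c = Y·k·S/(K_s + S) − k_d: Y·k·S/(K_s+S) = 0.635 × 3.03 × 18.8 / (16.2 + 18.8) = 1.033 d⁻¹.
1/θ_c = 1.033 − 0.0546 = 0.9789 d⁻¹, so θ_c = 1.022 d.

θ_c ≈ 1.02 d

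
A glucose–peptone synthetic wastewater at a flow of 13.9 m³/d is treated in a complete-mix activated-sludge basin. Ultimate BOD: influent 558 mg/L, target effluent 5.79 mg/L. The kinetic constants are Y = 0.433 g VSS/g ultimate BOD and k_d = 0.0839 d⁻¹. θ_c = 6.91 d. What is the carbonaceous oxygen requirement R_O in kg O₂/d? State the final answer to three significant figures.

Correct the yield for decay: Y_obs = Y/(1 + k_d θ_c) = 0.433 / (1 + 0.0839 × 6.91) = 0.433 / 1.580 = 0.2741.
Substrate removed = Q·(S₀ − S) = 13.9 m³/d × (558 − 5.79) g/m³ = 7.68×10^3 g/d = 7.676 kg/d.
Biomass synthesised: P_X = Y_obs × 7.676 = 2.104 kg VSS/d.
R_O = Q·ΔS − 1.42 P_X = 7.676 − 2.987 = 4.688 kg O₂/d.

R_O ≈ 4.69 kg O₂/d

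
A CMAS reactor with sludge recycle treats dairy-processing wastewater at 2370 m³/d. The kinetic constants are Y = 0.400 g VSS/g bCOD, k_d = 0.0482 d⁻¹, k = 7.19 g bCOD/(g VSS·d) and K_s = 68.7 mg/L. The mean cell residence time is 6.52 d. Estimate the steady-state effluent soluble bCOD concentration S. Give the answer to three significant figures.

S ≈ 5.18 mg/L

For a completely mixed reactor with recycle the Lawrence–McCarty relation gives S = K_s·(1 + k_d·θ_c) / [θ_c·(Y·k − k_d) − 1] = 68.7 × (1 + 0.0482 × 6.52) / [6.52 × (0.400 × 7.19 − 0.0482) − 1] = 90.29 / 17.44 = 5.178 mg/L.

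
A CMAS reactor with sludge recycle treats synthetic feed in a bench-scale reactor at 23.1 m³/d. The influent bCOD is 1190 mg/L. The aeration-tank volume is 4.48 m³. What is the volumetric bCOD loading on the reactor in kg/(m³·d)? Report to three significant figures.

L_v ≈ 6.14 kg bCOD/(m³·d)

L_v = Q S₀ / V = 23.1 × 1190 × 10⁻³ / 4.480 = 6.136 kg/(m³·d).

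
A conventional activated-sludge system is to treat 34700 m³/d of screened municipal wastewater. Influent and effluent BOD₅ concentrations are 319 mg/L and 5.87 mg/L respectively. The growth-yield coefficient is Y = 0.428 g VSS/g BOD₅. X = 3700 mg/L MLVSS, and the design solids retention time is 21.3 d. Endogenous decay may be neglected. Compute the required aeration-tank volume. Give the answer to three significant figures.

V ≈ 26800 m³

V·X = Y·Q·ΔS·θ_c gives V = 0.428 × 34700 × (319 − 5.87) × 21.3 / 3700 = 26772 m³.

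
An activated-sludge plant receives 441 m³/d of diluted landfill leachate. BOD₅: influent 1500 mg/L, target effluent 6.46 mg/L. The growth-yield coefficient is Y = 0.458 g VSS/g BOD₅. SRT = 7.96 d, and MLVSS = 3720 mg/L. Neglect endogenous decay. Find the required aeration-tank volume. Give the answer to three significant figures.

V ≈ 645 m³

With k_d = 0 the design equation reduces to V = Y Q (S₀−S) θ_c / X = 0.458 × 441 × (1500 − 6.46) × 7.96 / 3720 = 645.5 m³.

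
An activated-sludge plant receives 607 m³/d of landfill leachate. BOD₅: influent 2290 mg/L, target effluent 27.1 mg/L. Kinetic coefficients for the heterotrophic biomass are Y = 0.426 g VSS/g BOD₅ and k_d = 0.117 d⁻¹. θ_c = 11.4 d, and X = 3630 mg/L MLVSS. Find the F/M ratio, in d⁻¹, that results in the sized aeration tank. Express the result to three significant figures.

F/M ≈ 0.486 d⁻¹

Steady-state biomass mass balance: V·X·(1 + k_d·θ_c) = Y·Q·(S₀ − S)·θ_c, so V = 0.426 × 607 × (2290 − 27.1) × 11.4 / [3630 × (1 + 0.117 × 11.4)] = 6.67×10^6 / 8472 = 787.4 m³.
F/M = Q·S₀ / (V·X) = 607 × 2290 / (787.4 × 3630) = 0.4863 g BOD₅·(g VSS·d)⁻¹.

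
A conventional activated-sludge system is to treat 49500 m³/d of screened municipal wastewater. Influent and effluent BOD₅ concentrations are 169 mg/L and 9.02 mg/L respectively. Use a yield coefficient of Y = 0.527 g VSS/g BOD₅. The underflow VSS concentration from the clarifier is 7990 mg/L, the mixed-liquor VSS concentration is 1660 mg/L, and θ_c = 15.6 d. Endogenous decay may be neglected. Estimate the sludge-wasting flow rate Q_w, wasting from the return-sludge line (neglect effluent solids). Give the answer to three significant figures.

V·X = Y·Q·ΔS·θ_c gives V = 0.527 × 49500 × (169 − 9.02) × 15.6 / 1660 = 39219 m³.
Q_w = (V·X)/(θ_c X_r) = 39219 × 1660 / (15.6 × 7990) = 522.3 m³/d.

Q_w ≈ 522 m³/d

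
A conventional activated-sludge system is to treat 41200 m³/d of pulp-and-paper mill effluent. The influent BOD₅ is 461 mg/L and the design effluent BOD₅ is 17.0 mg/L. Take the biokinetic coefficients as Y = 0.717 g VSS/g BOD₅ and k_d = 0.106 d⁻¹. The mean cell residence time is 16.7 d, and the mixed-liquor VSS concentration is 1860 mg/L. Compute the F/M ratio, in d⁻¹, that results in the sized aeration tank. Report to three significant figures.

Rearranging the biomass balance for a CMAS with decay, V = Y·Q·ΔS·θ_c / [X·(1+k_d θ_c)] = 0.717 × 41200 × (461 − 17.0) × 16.7 / [1860 × (1 + 0.106 × 16.7)] = 2.19×10^8 / 5153 = 42510 m³.
F/M = applied load / biomass = Q·S₀/(V·X) = 41200 × 461 / (42510 × 1860) = 0.2402 d⁻¹.

F/M ≈ 0.240 d⁻¹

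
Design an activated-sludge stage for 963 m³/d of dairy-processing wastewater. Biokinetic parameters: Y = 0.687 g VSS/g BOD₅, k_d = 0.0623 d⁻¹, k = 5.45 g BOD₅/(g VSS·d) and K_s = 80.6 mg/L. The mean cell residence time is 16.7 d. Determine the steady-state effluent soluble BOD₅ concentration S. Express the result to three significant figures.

S ≈ 2.72 mg/L

Effluent substrate depends only on kinetics and SRT: S = K_s(1 + k_d θ_c) / [θ_c(Yk − k_d) − 1] = 80.6 × (1 + 0.0623 × 16.7) / [16.7 × (0.687 × 5.45 − 0.0623) − 1] = 164.5 / 60.49 = 2.719 mg/L.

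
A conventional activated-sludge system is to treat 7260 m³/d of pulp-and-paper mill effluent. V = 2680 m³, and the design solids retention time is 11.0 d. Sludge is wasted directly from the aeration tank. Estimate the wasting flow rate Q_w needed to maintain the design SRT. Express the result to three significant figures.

Wasting from the aeration tank: Q_w = V / θ_c = 2680 / 11.0 = 243.6 m³/d.

Q_w ≈ 244 m³/d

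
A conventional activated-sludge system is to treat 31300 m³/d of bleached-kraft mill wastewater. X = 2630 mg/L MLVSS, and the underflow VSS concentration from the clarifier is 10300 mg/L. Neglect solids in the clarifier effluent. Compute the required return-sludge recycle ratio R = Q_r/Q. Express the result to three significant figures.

R ≈ 0.343

Mass balance around the secondary clarifier (neglecting effluent solids): R = X / (X_r − X) = 2630 / (10300 − 2630) = 0.3429.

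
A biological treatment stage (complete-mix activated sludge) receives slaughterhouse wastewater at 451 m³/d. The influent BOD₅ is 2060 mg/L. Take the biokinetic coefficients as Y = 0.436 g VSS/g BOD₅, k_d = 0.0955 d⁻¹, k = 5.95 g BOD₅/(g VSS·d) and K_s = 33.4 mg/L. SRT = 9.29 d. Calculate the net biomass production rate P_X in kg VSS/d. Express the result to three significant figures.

P_X ≈ 214 kg VSS/d

From the Monod/SRT balance for a CMAS, S = K_s·(1+k_d θ_c)/[θ_c·(Y k − k_d) − 1] = 33.4 × (1 + 0.0955 × 9.29) / [9.29 × (0.436 × 5.95 − 0.0955) − 1] = 63.03 / 22.21 = 2.838 mg/L.
Y_obs = Y / (1 + k_d θ_c) = 0.436 / (1 + 0.0955 × 9.29) = 0.436 / 1.887 = 0.2310.
Q·(S₀ − S) = 451 × (2060 − 2.84) × 10⁻³ = 927.8 kg/d removed.
P_X = Y_obs · Q(S₀ − S) = 0.2310 × 927.8 = 214.3 kg VSS/d.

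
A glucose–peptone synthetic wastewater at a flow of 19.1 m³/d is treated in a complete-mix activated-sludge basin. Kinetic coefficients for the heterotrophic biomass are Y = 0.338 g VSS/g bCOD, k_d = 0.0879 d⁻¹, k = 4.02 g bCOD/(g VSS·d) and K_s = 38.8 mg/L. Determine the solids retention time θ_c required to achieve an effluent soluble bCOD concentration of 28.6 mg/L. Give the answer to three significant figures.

θ_c ≈ 2.05 d

At the target effluent, Y k S/(K_s+S) = 0.338×4.02×28.6/67.40 = 0.5766 d⁻¹.
Then 1/θ_c = μ − k_d = 0.5766 − 0.0879 = 0.4887 d⁻¹, giving θ_c = 2.046 d.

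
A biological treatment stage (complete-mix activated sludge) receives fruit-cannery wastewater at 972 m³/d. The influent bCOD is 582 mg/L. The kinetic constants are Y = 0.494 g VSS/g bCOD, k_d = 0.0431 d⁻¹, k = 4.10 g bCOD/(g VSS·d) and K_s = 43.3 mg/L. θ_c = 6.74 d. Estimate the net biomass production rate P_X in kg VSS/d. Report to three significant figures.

P_X ≈ 215 kg VSS/d

For a completely mixed reactor with recycle the Lawrence–McCarty relation gives S = K_s·(1 + k_d·θ_c) / [θ_c·(Y·k − k_d) − 1] = 43.3 × (1 + 0.0431 × 6.74) / [6.74 × (0.494 × 4.10 − 0.0431) − 1] = 55.88 / 12.36 = 4.521 mg/L.
Y_obs = Y / (1 + k_d θ_c) = 0.494 / (1 + 0.0431 × 6.74) = 0.494 / 1.290 = 0.3828.
Mass of bCOD removed per day: Q(S₀ − S) = 972 × 577.5 g/m³ = 561.3 kg/d.
Biomass produced: P_X = Y_obs·Q·ΔS = 0.3828 × 561.3 ≈ 214.9 kg VSS/d.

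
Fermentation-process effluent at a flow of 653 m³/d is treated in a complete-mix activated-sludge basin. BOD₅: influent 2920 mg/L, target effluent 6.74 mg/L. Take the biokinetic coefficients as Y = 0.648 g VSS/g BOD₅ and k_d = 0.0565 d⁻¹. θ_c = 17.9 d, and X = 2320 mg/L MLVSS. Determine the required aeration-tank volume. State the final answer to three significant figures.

Steady-state biomass mass balance: V·X·(1 + k_d·θ_c) = Y·Q·(S₀ − S)·θ_c, so V = 0.648 × 653 × (2920 − 6.74) × 17.9 / [2320 × (1 + 0.0565 × 17.9)] = 2.21×10^7 / 4666 = 4729 m³.

V ≈ 4730 m³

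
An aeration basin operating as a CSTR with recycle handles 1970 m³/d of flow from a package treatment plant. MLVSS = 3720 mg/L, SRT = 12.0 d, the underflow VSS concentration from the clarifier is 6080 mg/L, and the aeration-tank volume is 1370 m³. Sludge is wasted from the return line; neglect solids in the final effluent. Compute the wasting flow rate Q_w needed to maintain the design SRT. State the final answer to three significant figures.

θ_c = V·X/(Q_w·X_r) when wasting from the recycle, so Q_w = V·X/(θ_c·X_r) = 1370 × 3720 / (12.0 × 6080) = 69.85 m³/d.

Q_w ≈ 69.9 m³/d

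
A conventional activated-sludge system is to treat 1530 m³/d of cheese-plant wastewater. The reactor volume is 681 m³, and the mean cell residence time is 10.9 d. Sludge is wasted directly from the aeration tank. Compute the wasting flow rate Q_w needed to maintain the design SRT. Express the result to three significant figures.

Wasting from the aeration tank: Q_w = V / θ_c = 681.0 / 10.9 = 62.48 m³/d.

Q_w ≈ 62.5 m³/d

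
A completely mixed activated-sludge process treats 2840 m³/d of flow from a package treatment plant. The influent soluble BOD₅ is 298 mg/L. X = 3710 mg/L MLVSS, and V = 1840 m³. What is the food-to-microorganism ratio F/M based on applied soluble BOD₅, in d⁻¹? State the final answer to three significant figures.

F/M = applied load / biomass = Q·S₀/(V·X) = 2840 × 298 / (1840 × 3710) = 0.1240 d⁻¹.

F/M ≈ 0.124 d⁻¹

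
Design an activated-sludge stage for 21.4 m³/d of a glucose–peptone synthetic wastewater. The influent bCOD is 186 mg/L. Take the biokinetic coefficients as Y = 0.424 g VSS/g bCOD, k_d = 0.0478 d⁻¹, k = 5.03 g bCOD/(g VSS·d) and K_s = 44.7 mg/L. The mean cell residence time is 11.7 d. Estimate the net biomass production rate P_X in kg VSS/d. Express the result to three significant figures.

P_X ≈ 1.07 kg VSS/d

From the Monod/SRT balance for a CMAS, S = K_s·(1+k_d θ_c)/[θ_c·(Y k − k_d) − 1] = 44.7 × (1 + 0.0478 × 11.7) / [11.7 × (0.424 × 5.03 − 0.0478) − 1] = 69.70 / 23.39 = 2.979 mg/L.
Correct the yield for decay: Y_obs = Y/(1 + k_d θ_c) = 0.424 / (1 + 0.0478 × 11.7) = 0.424 / 1.559 = 0.2719.
Substrate removed = Q·(S₀ − S) = 21.4 m³/d × (186 − 2.98) g/m³ = 3.92×10^3 g/d = 3.917 kg/d.
P_X = Y_obs · Q(S₀ − S) = 0.2719 × 3.917 = 1.065 kg VSS/d.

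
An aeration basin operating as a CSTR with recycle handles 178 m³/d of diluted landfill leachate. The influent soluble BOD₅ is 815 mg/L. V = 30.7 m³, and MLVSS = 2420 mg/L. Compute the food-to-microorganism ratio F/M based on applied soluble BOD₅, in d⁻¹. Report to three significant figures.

F/M ≈ 1.95 d⁻¹

Food-to-microorganism ratio F/M = Q S₀ / (V X) = 178 × 815 / (30.70 × 2420) = 1.953 d⁻¹.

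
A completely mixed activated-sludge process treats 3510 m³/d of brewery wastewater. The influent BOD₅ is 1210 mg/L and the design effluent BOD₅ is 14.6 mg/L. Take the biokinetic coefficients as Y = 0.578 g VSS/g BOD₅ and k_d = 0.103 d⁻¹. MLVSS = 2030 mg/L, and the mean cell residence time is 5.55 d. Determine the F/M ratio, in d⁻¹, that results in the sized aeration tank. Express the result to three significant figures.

F/M ≈ 0.496 d⁻¹

Rearranging the biomass balance for a CMAS with decay, V = Y·Q·ΔS·θ_c / [X·(1+k_d θ_c)] = 0.578 × 3510 × (1210 − 14.6) × 5.55 / [2030 × (1 + 0.103 × 5.55)] = 1.35×10^7 / 3190 = 4219 m³.
F/M = applied load / biomass = Q·S₀/(V·X) = 3510 × 1210 / (4219 × 2030) = 0.4959 d⁻¹.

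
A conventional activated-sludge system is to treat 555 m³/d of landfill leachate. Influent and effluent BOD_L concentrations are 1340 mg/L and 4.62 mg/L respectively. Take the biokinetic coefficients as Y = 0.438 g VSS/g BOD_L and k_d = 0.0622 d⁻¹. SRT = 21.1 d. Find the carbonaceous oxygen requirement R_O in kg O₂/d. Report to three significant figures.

Correct the yield for decay: Y_obs = Y/(1 + k_d θ_c) = 0.438 / (1 + 0.0622 × 21.1) = 0.438 / 2.312 = 0.1894.
Mass of BOD_L removed per day: Q(S₀ − S) = 555 × 1335 g/m³ = 741.1 kg/d.
Net sludge production P_X = 0.1894 × 741.1 = 140.4 kg VSS/d.
R_O = Q·(S₀ − S) − 1.42·P_X = 741.1 − 1.42 × 140.4 = 541.8 kg O₂/d.

R_O ≈ 542 kg O₂/d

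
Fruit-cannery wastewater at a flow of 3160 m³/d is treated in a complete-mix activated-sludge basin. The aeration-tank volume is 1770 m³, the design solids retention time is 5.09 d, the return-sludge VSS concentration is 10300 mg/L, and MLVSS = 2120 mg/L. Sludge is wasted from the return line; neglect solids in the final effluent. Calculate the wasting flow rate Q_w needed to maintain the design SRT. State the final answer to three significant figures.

Q_w = (V·X)/(θ_c X_r) = 1770 × 2120 / (5.09 × 10300) = 71.57 m³/d.

Q_w ≈ 71.6 m³/d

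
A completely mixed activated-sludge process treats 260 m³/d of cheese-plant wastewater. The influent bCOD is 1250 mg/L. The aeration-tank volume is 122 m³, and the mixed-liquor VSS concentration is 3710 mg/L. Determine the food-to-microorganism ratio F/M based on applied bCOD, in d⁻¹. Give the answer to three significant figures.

F/M ≈ 0.718 d⁻¹

Food-to-microorganism ratio F/M = Q S₀ / (V X) = 260 × 1250 / (122.0 × 3710) = 0.7180 d⁻¹.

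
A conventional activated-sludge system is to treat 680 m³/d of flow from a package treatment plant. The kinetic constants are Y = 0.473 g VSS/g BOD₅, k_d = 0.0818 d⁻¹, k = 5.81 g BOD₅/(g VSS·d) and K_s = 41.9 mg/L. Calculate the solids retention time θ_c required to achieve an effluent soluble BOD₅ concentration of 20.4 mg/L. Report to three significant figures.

Specific growth rate at S = 20.4 mg/L: μ = YkS/(K_s+S) = 0.473·5.81·20.4/(41.9+20.4) = 0.8999 d⁻¹.
1/θ_c = 0.8999 − 0.0818 = 0.8181 d⁻¹, so θ_c = 1.222 d.

θ_c ≈ 1.22 d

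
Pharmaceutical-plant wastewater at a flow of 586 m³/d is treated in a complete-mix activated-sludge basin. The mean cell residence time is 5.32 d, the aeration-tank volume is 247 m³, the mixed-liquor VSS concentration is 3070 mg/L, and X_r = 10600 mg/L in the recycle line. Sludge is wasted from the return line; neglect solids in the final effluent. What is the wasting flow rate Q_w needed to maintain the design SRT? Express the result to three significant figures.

Q_w ≈ 13.4 m³/d

θ_c = V·X/(Q_w·X_r) when wasting from the recycle, so Q_w = V·X/(θ_c·X_r) = 247.0 × 3070 / (5.32 × 10600) = 13.45 m³/d.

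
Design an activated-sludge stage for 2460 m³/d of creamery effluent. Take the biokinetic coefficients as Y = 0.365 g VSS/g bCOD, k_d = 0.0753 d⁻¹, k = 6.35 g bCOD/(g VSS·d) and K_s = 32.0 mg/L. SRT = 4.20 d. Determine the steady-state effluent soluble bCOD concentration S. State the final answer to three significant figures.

From the Monod/SRT balance for a CMAS, S = K_s·(1+k_d θ_c)/[θ_c·(Y k − k_d) − 1] = 32.0 × (1 + 0.0753 × 4.20) / [4.20 × (0.365 × 6.35 − 0.0753) − 1] = 42.12 / 8.418 = 5.003 mg/L.

S ≈ 5.00 mg/L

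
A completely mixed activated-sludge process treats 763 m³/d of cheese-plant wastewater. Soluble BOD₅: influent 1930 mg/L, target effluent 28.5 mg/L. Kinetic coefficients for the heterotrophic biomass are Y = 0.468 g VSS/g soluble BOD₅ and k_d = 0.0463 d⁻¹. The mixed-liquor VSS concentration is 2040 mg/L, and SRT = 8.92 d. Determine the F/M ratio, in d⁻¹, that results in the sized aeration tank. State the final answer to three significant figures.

F/M ≈ 0.344 d⁻¹

Steady-state biomass mass balance: V·X·(1 + k_d·θ_c) = Y·Q·(S₀ − S)·θ_c, so V = 0.468 × 763 × (1930 − 28.5) × 8.92 / [2040 × (1 + 0.0463 × 8.92)] = 6.06×10^6 / 2883 = 2101 m³.
Food-to-microorganism ratio F/M = Q S₀ / (V X) = 763 × 1930 / (2101 × 2040) = 0.3436 d⁻¹.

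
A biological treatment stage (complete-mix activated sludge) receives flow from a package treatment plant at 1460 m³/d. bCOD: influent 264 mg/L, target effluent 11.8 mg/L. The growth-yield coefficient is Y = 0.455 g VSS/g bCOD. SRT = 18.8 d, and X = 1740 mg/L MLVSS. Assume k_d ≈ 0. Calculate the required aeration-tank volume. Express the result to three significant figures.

V ≈ 1810 m³

V·X = Y·Q·ΔS·θ_c gives V = 0.455 × 1460 × (264 − 11.8) × 18.8 / 1740 = 1810 m³.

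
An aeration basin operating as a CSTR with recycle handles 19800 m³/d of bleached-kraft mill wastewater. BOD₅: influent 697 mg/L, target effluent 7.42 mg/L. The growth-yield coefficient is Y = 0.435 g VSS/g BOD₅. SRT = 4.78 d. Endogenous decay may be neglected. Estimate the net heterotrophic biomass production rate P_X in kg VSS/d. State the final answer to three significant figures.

Since k_d ≈ 0, Y_obs = Y = 0.435 g VSS/g BOD₅.
Q·(S₀ − S) = 19800 × (697 − 7.42) × 10⁻³ = 13654 kg/d removed.
So the net sludge growth is P_X = 0.4350 × 13654 = 5939 kg VSS/d.

P_X ≈ 5940 kg VSS/d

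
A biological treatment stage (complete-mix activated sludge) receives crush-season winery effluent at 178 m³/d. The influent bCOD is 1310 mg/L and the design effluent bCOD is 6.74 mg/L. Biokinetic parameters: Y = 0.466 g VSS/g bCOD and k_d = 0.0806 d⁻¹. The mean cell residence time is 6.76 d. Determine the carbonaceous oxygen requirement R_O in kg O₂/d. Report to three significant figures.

Correct the yield for decay: Y_obs = Y/(1 + k_d θ_c) = 0.466 / (1 + 0.0806 × 6.76) = 0.466 / 1.545 = 0.3016.
ΔS = 1310 − 6.74 = 1303 mg/L, so the substrate removal rate is 178 × 1303/1000 = 232.0 kg bCOD/d.
Biomass synthesised: P_X = Y_obs × 232.0 = 69.98 kg VSS/d.
Carbonaceous O₂ demand = substrate oxidised − cell-mass equivalent = 232.0 − 1.42 × 69.98 = 132.6 kg O₂/d.

R_O ≈ 133 kg O₂/d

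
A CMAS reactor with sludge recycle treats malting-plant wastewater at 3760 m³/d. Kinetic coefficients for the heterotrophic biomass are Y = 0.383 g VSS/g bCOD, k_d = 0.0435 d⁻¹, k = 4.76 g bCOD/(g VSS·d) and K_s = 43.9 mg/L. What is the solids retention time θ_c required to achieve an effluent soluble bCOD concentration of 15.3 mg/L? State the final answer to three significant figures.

From 1/θ_c = Y·k·S/(K_s + S) − k_d: Y·k·S/(K_s+S) = 0.383 × 4.76 × 15.3 / (43.9 + 15.3) = 0.4712 d⁻¹.
θ_c = 1/(μ − k_d) = 1/(0.4712 − 0.0435) = 1/0.4277 = 2.338 d.

θ_c ≈ 2.34 d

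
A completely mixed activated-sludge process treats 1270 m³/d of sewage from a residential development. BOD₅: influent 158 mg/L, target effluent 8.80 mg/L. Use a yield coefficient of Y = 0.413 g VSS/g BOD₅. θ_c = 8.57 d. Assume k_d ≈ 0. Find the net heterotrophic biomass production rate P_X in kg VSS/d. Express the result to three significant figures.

Since k_d ≈ 0, Y_obs = Y = 0.413 g VSS/g BOD₅.
Mass of BOD₅ removed per day: Q(S₀ − S) = 1270 × 149.2 g/m³ = 189.5 kg/d.
Net biomass production P_X = Y_obs × Q·(S₀ − S) = 0.4130 × 189.5 = 78.26 kg VSS/d.

P_X ≈ 78.3 kg VSS/d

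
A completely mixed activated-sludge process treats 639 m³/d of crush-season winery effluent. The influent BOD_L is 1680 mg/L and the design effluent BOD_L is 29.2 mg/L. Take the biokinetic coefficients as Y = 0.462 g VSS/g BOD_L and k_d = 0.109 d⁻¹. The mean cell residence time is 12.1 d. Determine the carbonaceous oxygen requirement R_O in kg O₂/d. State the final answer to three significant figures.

R_O ≈ 756 kg O₂/d

Observed yield with endogenous decay: Y_obs = Y / (1 + k_d·θ_c) = 0.462 / (1 + 0.109 × 12.1) = 0.462 / 2.319 = 0.1992 g VSS/g BOD_L.
Q·(S₀ − S) = 639 × (1680 − 29.2) × 10⁻³ = 1055 kg/d removed.
P_X = Y_obs·Q·(S₀ − S) = 0.1992 × 1055 = 210.2 kg VSS/d.
R_O = Q·ΔS − 1.42 P_X = 1055 − 298.4 = 756.4 kg O₂/d.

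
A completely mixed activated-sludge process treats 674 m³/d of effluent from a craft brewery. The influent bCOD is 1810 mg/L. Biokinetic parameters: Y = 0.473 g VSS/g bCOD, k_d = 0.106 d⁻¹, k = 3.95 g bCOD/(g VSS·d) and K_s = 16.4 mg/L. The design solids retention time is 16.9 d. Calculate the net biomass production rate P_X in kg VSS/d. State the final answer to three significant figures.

P_X ≈ 207 kg VSS/d

Effluent substrate depends only on kinetics and SRT: S = K_s(1 + k_d θ_c) / [θ_c(Yk − k_d) − 1] = 16.4 × (1 + 0.106 × 16.9) / [16.9 × (0.473 × 3.95 − 0.106) − 1] = 45.78 / 28.78 = 1.590 mg/L.
Correct the yield for decay: Y_obs = Y/(1 + k_d θ_c) = 0.473 / (1 + 0.106 × 16.9) = 0.473 / 2.791 = 0.1694.
Mass of bCOD removed per day: Q(S₀ − S) = 674 × 1808 g/m³ = 1219 kg/d.
P_X = Y_obs · Q(S₀ − S) = 0.1694 × 1219 = 206.5 kg VSS/d.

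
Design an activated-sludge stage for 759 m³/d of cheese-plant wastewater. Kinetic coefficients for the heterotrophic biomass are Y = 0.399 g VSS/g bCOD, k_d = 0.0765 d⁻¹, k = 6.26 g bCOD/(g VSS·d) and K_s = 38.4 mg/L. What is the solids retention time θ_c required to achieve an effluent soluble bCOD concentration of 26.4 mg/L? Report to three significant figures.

At the target effluent, Y k S/(K_s+S) = 0.399×6.26×26.4/64.80 = 1.018 d⁻¹.
Then 1/θ_c = μ − k_d = 1.018 − 0.0765 = 0.9411 d⁻¹, giving θ_c = 1.063 d.

θ_c ≈ 1.06 d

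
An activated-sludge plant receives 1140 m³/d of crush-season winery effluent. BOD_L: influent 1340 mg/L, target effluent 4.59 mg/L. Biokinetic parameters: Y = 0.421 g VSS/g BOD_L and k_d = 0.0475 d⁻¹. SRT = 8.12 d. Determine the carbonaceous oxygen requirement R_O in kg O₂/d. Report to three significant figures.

R_O ≈ 866 kg O₂/d

Correct the yield for decay: Y_obs = Y/(1 + k_d θ_c) = 0.421 / (1 + 0.0475 × 8.12) = 0.421 / 1.386 = 0.3038.
Mass of BOD_L removed per day: Q(S₀ − S) = 1140 × 1335 g/m³ = 1522 kg/d.
Net sludge production P_X = 0.3038 × 1522 = 462.5 kg VSS/d.
R_O = Q·ΔS − 1.42 P_X = 1522 − 656.8 = 865.6 kg O₂/d.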